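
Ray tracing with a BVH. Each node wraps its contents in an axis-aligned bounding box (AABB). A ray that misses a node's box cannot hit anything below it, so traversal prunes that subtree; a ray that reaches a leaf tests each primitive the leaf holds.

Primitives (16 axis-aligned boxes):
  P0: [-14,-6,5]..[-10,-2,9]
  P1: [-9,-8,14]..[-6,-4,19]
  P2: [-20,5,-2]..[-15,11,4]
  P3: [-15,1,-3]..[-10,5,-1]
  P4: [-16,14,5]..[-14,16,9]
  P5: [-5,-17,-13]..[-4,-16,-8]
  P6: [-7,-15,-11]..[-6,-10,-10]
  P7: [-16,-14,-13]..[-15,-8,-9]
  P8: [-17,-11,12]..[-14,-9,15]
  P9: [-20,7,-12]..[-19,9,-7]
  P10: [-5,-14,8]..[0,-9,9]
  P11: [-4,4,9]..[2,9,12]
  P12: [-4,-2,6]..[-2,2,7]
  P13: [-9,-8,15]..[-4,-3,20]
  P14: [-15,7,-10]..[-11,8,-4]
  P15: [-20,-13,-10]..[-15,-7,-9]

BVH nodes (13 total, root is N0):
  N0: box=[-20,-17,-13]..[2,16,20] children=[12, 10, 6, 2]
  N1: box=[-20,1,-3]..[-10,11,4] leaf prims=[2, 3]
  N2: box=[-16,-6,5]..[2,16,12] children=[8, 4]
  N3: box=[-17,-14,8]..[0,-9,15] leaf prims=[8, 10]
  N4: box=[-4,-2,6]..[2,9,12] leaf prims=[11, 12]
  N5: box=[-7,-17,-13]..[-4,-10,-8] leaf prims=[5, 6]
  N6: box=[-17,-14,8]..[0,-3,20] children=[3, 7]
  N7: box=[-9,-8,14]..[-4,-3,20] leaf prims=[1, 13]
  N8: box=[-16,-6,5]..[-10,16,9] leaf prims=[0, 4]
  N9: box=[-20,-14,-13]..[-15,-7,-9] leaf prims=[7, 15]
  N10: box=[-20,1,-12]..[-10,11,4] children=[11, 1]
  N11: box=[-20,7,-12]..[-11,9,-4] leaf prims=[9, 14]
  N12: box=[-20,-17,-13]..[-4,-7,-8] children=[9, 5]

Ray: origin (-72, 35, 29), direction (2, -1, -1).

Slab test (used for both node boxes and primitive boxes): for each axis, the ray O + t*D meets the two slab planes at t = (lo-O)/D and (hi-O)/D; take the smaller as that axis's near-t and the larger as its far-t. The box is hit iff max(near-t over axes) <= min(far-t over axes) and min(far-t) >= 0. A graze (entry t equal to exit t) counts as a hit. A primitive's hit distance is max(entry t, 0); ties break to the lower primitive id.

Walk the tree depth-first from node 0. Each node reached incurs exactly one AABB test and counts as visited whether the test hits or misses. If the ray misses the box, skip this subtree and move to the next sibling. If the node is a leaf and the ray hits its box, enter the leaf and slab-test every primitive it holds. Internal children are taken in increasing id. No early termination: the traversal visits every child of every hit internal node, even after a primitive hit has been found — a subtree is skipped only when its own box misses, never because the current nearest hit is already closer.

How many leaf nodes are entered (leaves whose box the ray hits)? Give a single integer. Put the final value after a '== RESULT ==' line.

Trace the traversal:
N0 x:[26,37] y:[19,52] z:[9,42] -> hit [26,37], descend [2, 6, 10, 12]
  N2 x:[28,37] y:[19,41] z:[17,24] -> miss, prune
  N6 x:[55/2,36] y:[38,49] z:[9,21] -> miss, prune
  N10 x:[26,31] y:[24,34] z:[25,41] -> hit [26,31], descend [1, 11]
    N1 x:[26,31] y:[24,34] z:[25,32] -> hit [26,31] leaf, test {P2@t=26, P3@t=30}
    N11 x:[26,61/2] y:[26,28] z:[33,41] -> miss, prune
  N12 x:[26,34] y:[42,52] z:[37,42] -> miss, prune

Visited [0, 2, 6, 10, 1, 11, 12]. Tests: 7 box, 1 leaf. Nearest: P2.

== RESULT ==
1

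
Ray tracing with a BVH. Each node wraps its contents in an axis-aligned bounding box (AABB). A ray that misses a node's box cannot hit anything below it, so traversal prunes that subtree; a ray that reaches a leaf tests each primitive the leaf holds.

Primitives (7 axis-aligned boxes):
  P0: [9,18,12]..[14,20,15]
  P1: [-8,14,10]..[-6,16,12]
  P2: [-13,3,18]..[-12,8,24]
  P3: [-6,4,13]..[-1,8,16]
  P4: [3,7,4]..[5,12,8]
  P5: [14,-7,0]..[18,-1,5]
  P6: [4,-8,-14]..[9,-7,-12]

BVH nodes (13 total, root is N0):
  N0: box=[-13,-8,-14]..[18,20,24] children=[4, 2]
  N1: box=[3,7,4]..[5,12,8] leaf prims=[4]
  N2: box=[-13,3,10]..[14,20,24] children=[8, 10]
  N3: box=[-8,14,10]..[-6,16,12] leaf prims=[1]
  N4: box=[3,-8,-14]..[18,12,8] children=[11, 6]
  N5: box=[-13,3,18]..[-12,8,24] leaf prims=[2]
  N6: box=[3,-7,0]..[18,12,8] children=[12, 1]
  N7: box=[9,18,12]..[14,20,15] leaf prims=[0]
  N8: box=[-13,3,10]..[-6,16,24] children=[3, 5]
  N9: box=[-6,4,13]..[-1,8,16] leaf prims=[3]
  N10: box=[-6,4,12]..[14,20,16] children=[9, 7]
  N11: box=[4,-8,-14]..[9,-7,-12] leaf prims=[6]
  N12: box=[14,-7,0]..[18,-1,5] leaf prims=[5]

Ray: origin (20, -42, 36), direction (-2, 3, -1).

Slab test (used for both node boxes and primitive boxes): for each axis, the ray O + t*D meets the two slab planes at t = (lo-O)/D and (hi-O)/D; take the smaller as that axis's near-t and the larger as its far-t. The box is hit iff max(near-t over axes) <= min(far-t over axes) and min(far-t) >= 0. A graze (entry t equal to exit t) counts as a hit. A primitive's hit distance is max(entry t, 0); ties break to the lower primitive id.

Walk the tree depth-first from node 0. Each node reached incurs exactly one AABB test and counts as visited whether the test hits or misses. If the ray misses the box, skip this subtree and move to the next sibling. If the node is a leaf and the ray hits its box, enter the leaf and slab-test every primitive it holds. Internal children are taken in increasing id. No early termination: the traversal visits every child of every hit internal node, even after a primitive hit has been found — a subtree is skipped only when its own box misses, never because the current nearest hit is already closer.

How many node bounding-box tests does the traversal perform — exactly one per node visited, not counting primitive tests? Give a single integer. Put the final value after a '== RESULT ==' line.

Trace the traversal:
N0 x:[1,33/2] y:[34/3,62/3] z:[12,50] -> hit [12,33/2], descend [2, 4]
  N2 x:[3,33/2] y:[15,62/3] z:[12,26] -> hit [15,33/2], descend [8, 10]
    N8 x:[13,33/2] y:[15,58/3] z:[12,26] -> hit [15,33/2], descend [3, 5]
      N3 x:[13,14] y:[56/3,58/3] z:[24,26] -> miss, prune
      N5 x:[16,33/2] y:[15,50/3] z:[12,18] -> hit [16,33/2] leaf, test {P2@t=16}
    N10 x:[3,13] y:[46/3,62/3] z:[20,24] -> miss, prune
  N4 x:[1,17/2] y:[34/3,18] z:[28,50] -> miss, prune

Summary -> nodes [0, 2, 8, 3, 5, 10, 4]; box-tests=7; leaf-entries=1; first=P2

== RESULT ==
7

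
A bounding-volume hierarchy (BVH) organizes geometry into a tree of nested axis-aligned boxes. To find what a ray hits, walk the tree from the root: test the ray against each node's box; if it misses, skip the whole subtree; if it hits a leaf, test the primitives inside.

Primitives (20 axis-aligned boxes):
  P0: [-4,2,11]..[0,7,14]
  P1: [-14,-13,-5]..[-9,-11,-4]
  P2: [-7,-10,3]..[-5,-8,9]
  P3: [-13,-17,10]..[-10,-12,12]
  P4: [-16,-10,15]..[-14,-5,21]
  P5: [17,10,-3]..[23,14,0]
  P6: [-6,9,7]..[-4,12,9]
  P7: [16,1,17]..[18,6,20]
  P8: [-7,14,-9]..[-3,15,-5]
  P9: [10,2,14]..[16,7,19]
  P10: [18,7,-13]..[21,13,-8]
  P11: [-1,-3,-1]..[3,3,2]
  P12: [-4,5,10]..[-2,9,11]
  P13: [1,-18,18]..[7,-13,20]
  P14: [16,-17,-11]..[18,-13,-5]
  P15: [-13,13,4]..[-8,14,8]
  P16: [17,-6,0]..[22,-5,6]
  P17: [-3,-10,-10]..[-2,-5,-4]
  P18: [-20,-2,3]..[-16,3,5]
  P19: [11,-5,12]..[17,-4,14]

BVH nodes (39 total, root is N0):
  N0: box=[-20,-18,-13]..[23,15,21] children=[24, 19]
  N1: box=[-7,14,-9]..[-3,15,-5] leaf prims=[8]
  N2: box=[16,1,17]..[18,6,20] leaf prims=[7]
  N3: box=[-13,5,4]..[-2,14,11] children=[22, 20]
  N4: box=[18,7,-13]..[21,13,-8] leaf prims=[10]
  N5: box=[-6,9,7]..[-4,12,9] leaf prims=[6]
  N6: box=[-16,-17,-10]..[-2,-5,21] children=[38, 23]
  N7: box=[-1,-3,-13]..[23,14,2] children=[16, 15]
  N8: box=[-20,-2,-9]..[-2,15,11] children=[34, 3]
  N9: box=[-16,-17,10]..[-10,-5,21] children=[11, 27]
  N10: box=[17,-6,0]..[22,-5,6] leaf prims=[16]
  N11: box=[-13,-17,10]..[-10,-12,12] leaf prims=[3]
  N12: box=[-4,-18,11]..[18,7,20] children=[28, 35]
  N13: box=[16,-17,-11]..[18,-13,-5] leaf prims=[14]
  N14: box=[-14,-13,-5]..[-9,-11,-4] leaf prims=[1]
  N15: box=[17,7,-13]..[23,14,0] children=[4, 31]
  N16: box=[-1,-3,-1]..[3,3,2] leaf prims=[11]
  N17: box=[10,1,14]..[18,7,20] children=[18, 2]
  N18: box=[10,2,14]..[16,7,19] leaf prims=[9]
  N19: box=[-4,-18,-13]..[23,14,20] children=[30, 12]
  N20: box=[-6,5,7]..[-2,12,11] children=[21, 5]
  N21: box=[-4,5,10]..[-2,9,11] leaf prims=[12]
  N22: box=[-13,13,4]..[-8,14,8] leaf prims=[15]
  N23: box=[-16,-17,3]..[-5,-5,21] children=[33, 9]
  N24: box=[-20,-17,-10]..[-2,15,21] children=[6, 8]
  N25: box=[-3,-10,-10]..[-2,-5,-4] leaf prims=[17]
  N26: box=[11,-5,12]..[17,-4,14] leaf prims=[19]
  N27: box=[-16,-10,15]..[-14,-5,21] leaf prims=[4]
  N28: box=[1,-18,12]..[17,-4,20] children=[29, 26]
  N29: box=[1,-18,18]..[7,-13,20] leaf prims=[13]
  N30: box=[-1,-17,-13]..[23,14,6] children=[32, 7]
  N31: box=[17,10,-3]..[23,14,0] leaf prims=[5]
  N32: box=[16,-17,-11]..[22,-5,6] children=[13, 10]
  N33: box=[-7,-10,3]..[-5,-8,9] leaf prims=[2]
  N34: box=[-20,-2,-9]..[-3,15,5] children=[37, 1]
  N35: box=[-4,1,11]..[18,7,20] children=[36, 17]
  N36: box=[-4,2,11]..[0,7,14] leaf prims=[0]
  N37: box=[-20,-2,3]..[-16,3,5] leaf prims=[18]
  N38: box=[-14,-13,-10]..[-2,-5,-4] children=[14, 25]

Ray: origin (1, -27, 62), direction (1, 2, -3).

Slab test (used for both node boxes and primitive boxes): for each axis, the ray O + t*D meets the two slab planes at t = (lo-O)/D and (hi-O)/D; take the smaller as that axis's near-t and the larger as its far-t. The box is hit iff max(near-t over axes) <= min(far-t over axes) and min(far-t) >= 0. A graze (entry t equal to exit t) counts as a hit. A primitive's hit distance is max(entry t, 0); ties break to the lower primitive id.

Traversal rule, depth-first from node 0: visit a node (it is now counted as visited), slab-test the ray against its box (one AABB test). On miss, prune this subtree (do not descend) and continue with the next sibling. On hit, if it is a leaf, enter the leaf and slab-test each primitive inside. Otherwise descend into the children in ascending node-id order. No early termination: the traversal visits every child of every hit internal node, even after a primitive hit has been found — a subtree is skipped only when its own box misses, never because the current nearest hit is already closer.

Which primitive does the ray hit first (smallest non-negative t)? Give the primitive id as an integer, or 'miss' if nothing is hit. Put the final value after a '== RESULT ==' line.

Traverse from the root:
N0 x:[-21,22] y:[9/2,21] z:[41/3,25] -> hit [41/3,21], descend [19, 24]
  N19 x:[-5,22] y:[9/2,41/2] z:[14,25] -> hit [14,41/2], descend [12, 30]
    N12 x:[-5,17] y:[9/2,17] z:[14,17] -> hit [14,17], descend [28, 35]
      N28 x:[0,16] y:[9/2,23/2] z:[14,50/3] -> miss, prune
      N35 x:[-5,17] y:[14,17] z:[14,17] -> hit [14,17], descend [17, 36]
        N17 x:[9,17] y:[14,17] z:[14,16] -> hit [14,16], descend [2, 18]
          N2 x:[15,17] y:[14,33/2] z:[14,15] -> hit [15,15] leaf, test {P7@t=15}
          N18 x:[9,15] y:[29/2,17] z:[43/3,16] -> hit [29/2,15] leaf, test {P9@t=29/2}
        N36 x:[-5,-1] y:[29/2,17] z:[16,17] -> miss, prune
    N30 x:[-2,22] y:[5,41/2] z:[56/3,25] -> hit [56/3,41/2], descend [7, 32]
      N7 x:[-2,22] y:[12,41/2] z:[20,25] -> hit [20,41/2], descend [15, 16]
        N15 x:[16,22] y:[17,41/2] z:[62/3,25] -> miss, prune
        N16 x:[-2,2] y:[12,15] z:[20,21] -> miss, prune
      N32 x:[15,21] y:[5,11] z:[56/3,73/3] -> miss, prune
  N24 x:[-21,-3] y:[5,21] z:[41/3,24] -> miss, prune

Visited [0, 19, 12, 28, 35, 17, 2, 18, 36, 30, 7, 15, 16, 32, 24]. Tests: 15 box, 2 leaf. Nearest: P9.

== RESULT ==
9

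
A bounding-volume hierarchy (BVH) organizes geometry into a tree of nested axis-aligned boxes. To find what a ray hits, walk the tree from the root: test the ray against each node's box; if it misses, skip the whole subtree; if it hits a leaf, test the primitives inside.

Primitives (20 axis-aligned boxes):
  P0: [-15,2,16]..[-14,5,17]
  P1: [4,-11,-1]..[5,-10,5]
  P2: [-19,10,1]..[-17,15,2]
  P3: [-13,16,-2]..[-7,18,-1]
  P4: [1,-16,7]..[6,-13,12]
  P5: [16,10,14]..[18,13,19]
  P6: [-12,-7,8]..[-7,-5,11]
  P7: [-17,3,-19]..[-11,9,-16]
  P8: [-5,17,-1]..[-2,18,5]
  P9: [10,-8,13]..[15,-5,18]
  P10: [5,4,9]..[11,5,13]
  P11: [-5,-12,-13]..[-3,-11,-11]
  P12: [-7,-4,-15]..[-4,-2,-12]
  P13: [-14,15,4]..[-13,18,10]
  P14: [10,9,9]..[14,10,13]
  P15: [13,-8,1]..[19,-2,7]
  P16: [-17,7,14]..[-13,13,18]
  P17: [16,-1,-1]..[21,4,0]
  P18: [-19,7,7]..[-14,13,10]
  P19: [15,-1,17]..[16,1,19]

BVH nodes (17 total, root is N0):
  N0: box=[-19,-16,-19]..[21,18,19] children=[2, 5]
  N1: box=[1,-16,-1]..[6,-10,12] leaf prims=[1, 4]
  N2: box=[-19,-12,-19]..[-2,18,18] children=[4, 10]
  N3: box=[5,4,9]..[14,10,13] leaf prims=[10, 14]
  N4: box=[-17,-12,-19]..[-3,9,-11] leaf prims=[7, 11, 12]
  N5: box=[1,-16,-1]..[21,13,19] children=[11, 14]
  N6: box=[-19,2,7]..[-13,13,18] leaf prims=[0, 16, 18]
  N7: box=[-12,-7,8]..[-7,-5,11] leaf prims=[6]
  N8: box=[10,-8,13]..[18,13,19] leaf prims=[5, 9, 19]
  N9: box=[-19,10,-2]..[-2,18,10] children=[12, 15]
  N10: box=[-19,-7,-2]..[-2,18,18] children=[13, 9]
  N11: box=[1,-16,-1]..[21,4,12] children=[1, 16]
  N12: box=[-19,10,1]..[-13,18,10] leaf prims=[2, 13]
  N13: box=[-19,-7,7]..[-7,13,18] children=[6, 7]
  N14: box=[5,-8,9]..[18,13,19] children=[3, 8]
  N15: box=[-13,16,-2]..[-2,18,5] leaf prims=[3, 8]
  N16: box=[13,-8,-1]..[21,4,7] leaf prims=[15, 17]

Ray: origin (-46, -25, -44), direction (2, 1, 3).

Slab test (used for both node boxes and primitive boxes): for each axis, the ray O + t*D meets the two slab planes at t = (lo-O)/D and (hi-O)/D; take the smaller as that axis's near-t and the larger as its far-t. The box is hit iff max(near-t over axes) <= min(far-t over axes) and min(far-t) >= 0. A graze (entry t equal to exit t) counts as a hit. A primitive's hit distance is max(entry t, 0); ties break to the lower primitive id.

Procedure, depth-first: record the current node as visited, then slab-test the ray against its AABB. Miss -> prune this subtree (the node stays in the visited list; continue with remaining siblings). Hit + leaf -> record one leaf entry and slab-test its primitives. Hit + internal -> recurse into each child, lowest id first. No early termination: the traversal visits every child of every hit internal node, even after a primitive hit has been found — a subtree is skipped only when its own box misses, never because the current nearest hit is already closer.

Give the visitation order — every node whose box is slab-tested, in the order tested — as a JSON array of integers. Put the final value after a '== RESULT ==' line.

Trace the traversal:
N0 x:[27/2,67/2] y:[9,43] z:[25/3,21] -> hit [27/2,21], descend [2, 5]
  N2 x:[27/2,22] y:[13,43] z:[25/3,62/3] -> hit [27/2,62/3], descend [4, 10]
    N4 x:[29/2,43/2] y:[13,34] z:[25/3,11] -> miss, prune
    N10 x:[27/2,22] y:[18,43] z:[14,62/3] -> hit [18,62/3], descend [9, 13]
      N9 x:[27/2,22] y:[35,43] z:[14,18] -> miss, prune
      N13 x:[27/2,39/2] y:[18,38] z:[17,62/3] -> hit [18,39/2], descend [6, 7]
        N6 x:[27/2,33/2] y:[27,38] z:[17,62/3] -> miss, prune
        N7 x:[17,39/2] y:[18,20] z:[52/3,55/3] -> hit [18,55/3] leaf, test {P6@t=18}
  N5 x:[47/2,67/2] y:[9,38] z:[43/3,21] -> miss, prune

Visited [0, 2, 4, 10, 9, 13, 6, 7, 5]. Tests: 9 box, 1 leaf. Nearest: P6.

== RESULT ==
[0, 2, 4, 10, 9, 13, 6, 7, 5]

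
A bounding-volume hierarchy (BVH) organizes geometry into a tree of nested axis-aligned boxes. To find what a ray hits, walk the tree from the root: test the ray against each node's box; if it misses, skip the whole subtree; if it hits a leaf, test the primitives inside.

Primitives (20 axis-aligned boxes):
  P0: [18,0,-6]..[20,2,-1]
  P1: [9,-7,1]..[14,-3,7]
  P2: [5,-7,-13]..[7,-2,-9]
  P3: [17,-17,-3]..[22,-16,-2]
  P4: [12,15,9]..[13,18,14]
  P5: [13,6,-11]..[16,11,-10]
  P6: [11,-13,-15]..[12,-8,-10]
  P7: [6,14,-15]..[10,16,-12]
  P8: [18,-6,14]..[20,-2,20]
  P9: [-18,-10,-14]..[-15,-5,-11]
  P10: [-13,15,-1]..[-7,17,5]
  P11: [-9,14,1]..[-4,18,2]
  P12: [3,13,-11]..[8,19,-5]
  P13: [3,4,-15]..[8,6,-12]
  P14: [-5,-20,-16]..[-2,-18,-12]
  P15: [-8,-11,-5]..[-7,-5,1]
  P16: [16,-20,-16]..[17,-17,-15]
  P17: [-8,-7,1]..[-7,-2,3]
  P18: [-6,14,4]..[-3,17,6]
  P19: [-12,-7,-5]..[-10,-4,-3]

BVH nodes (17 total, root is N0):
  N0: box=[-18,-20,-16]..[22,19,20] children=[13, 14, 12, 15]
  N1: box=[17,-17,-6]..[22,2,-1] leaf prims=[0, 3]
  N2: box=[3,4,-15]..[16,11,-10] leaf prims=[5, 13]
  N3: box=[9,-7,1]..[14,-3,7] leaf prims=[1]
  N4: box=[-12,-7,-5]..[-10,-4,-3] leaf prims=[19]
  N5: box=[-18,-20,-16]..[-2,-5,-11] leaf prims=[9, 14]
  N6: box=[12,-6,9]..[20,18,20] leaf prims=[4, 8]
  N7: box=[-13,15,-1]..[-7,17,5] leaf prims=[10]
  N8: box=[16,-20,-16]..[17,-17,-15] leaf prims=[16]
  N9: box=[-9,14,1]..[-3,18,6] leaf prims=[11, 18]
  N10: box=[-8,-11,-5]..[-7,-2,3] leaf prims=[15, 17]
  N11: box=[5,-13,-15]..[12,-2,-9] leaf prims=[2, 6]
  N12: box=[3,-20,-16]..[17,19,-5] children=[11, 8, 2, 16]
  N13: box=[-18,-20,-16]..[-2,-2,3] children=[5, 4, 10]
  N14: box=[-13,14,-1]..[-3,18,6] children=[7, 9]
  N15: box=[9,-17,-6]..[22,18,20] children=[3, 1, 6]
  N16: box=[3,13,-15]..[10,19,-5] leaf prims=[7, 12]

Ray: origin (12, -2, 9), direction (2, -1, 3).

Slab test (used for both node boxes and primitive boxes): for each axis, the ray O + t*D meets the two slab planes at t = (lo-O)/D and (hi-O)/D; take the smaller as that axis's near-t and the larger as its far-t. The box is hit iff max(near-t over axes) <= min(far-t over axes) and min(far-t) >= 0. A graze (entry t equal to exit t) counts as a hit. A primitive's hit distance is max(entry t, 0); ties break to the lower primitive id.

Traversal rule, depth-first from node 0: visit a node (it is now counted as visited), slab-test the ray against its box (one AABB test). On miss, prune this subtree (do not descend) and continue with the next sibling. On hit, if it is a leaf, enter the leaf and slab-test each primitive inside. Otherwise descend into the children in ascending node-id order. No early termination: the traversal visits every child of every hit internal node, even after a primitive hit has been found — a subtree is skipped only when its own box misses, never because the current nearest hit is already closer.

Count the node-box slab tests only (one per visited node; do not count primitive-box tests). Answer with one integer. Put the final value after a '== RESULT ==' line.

Traverse from the root:
N0 x:[-15,5] y:[-21,18] z:[-25/3,11/3] -> hit [-25/3,11/3], descend [12, 13, 14, 15]
  N12 x:[-9/2,5/2] y:[-21,18] z:[-25/3,-14/3] -> miss, prune
  N13 x:[-15,-7] y:[0,18] z:[-25/3,-2] -> miss, prune
  N14 x:[-25/2,-15/2] y:[-20,-16] z:[-10/3,-1] -> miss, prune
  N15 x:[-3/2,5] y:[-20,15] z:[-5,11/3] -> hit [-3/2,11/3], descend [1, 3, 6]
    N1 x:[5/2,5] y:[-4,15] z:[-5,-10/3] -> miss, prune
    N3 x:[-3/2,1] y:[1,5] z:[-8/3,-2/3] -> miss, prune
    N6 x:[0,4] y:[-20,4] z:[0,11/3] -> hit [0,11/3] leaf, test {P4(miss), P8@t=3}

Visited [0, 12, 13, 14, 15, 1, 3, 6]. Tests: 8 box, 1 leaf. Nearest: P8.

== RESULT ==
8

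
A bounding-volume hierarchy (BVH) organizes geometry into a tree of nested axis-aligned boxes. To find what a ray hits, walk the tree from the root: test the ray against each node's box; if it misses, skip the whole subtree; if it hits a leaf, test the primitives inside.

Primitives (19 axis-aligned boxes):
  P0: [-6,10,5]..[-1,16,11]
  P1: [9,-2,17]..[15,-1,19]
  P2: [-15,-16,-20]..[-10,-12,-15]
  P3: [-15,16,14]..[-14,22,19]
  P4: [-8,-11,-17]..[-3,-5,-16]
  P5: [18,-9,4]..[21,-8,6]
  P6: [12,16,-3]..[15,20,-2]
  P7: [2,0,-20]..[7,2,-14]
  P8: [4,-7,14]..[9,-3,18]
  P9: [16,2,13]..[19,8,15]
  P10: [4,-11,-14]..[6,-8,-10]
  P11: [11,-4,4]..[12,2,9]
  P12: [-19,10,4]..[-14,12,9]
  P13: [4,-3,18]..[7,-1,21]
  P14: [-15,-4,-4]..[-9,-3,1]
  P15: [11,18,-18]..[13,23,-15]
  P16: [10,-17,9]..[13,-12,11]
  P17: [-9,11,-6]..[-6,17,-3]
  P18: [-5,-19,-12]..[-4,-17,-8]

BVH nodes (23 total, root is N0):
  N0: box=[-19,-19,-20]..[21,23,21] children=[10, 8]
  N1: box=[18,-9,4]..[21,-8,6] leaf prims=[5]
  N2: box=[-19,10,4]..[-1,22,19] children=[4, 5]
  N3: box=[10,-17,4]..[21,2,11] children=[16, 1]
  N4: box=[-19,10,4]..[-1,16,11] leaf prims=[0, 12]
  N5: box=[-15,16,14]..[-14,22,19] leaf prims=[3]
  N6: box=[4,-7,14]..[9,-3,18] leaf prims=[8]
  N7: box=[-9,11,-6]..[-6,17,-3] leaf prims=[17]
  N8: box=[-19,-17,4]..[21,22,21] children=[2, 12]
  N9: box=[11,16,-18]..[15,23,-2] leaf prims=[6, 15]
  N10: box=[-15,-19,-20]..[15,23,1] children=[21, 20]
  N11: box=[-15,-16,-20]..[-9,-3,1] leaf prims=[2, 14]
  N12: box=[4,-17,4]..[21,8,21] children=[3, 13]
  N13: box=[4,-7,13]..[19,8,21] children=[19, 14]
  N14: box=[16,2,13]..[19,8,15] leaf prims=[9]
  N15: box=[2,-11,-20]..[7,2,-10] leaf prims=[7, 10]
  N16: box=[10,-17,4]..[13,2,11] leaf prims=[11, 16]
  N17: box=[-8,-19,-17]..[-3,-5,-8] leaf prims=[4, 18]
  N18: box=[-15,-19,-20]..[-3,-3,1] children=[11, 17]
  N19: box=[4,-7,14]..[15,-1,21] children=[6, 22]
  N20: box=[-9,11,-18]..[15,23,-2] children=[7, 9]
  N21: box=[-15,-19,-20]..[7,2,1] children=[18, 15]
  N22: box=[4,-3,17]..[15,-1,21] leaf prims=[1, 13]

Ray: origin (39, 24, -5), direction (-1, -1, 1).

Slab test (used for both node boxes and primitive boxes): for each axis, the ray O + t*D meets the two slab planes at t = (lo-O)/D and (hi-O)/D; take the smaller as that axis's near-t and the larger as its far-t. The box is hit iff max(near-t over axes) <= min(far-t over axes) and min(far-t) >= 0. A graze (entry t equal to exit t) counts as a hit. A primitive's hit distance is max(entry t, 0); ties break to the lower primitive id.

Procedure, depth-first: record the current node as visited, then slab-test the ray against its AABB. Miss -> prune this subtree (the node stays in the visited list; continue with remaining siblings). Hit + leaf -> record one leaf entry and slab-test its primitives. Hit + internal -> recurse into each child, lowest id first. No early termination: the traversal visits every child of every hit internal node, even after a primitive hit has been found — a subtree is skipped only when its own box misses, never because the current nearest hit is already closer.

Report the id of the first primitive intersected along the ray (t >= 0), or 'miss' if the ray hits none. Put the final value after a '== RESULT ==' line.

Walk:
N0 x:[18,58] y:[1,43] z:[-15,26] -> hit [18,26], descend [8, 10]
  N8 x:[18,58] y:[2,41] z:[9,26] -> hit [18,26], descend [2, 12]
    N2 x:[40,58] y:[2,14] z:[9,24] -> miss, prune
    N12 x:[18,35] y:[16,41] z:[9,26] -> hit [18,26], descend [3, 13]
      N3 x:[18,29] y:[22,41] z:[9,16] -> miss, prune
      N13 x:[20,35] y:[16,31] z:[18,26] -> hit [20,26], descend [14, 19]
        N14 x:[20,23] y:[16,22] z:[18,20] -> hit [20,20] leaf, test {P9@t=20}
        N19 x:[24,35] y:[25,31] z:[19,26] -> hit [25,26], descend [6, 22]
          N6 x:[30,35] y:[27,31] z:[19,23] -> miss, prune
          N22 x:[24,35] y:[25,27] z:[22,26] -> hit [25,26] leaf, test {P1(miss), P13(miss)}
  N10 x:[24,54] y:[1,43] z:[-15,6] -> miss, prune

Visited [0, 8, 2, 12, 3, 13, 14, 19, 6, 22, 10]. Tests: 11 box, 2 leaf. Nearest: P9.

== RESULT ==
9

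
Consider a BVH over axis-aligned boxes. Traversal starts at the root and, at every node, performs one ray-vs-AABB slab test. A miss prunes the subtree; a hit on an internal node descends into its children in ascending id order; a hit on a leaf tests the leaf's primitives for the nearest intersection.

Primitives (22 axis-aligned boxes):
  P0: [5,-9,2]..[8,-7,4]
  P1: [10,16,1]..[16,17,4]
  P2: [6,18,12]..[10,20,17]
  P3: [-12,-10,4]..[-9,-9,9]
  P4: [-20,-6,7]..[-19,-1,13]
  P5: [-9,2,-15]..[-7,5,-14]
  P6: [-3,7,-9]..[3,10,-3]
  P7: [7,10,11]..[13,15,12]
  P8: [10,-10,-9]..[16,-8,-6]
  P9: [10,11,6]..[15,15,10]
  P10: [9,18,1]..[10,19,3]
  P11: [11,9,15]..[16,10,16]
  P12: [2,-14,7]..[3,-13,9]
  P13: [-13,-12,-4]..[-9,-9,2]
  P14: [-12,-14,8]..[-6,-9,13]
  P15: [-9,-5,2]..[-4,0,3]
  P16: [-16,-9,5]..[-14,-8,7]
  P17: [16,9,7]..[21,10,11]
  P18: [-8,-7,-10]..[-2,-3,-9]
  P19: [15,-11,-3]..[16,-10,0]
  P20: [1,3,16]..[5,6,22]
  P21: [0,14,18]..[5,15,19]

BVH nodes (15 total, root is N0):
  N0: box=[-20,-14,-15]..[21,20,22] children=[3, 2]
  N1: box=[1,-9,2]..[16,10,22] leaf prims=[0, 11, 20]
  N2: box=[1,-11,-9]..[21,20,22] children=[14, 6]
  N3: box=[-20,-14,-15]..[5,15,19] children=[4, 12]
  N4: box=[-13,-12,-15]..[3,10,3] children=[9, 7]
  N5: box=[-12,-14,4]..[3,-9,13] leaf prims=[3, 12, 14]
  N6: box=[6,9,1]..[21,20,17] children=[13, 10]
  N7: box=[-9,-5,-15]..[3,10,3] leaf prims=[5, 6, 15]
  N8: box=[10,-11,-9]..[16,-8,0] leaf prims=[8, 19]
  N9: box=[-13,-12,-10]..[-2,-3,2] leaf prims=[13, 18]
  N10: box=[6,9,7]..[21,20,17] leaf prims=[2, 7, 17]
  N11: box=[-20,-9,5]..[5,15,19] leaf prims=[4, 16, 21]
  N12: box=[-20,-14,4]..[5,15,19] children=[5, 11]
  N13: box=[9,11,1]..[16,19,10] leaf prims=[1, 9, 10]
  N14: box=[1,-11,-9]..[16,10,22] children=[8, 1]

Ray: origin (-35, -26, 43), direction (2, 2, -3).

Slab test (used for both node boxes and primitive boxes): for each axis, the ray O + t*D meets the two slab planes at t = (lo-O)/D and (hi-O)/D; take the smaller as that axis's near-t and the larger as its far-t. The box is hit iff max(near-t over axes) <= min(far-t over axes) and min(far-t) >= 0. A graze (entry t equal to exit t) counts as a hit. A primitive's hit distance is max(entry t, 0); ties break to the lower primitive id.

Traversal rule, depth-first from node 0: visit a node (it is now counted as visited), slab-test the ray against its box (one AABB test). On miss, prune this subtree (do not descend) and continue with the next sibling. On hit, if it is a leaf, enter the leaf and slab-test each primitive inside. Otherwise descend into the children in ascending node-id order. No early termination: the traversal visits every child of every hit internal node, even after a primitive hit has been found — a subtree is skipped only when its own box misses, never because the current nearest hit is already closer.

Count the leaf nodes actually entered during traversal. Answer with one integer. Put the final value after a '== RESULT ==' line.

Walk:
N0 x:[15/2,28] y:[6,23] z:[7,58/3] -> hit [15/2,58/3], descend [2, 3]
  N2 x:[18,28] y:[15/2,23] z:[7,52/3] -> miss, prune
  N3 x:[15/2,20] y:[6,41/2] z:[8,58/3] -> hit [8,58/3], descend [4, 12]
    N4 x:[11,19] y:[7,18] z:[40/3,58/3] -> hit [40/3,18], descend [7, 9]
      N7 x:[13,19] y:[21/2,18] z:[40/3,58/3] -> hit [40/3,18] leaf, test {P5(miss), P6@t=33/2, P15(miss)}
      N9 x:[11,33/2] y:[7,23/2] z:[41/3,53/3] -> miss, prune
    N12 x:[15/2,20] y:[6,41/2] z:[8,13] -> hit [8,13], descend [5, 11]
      N5 x:[23/2,19] y:[6,17/2] z:[10,13] -> miss, prune
      N11 x:[15/2,20] y:[17/2,41/2] z:[8,38/3] -> hit [17/2,38/3] leaf, test {P4(miss), P16(miss), P21(miss)}

Visited [0, 2, 3, 4, 7, 9, 12, 5, 11]. Tests: 9 box, 2 leaf. Nearest: P6.

== RESULT ==
2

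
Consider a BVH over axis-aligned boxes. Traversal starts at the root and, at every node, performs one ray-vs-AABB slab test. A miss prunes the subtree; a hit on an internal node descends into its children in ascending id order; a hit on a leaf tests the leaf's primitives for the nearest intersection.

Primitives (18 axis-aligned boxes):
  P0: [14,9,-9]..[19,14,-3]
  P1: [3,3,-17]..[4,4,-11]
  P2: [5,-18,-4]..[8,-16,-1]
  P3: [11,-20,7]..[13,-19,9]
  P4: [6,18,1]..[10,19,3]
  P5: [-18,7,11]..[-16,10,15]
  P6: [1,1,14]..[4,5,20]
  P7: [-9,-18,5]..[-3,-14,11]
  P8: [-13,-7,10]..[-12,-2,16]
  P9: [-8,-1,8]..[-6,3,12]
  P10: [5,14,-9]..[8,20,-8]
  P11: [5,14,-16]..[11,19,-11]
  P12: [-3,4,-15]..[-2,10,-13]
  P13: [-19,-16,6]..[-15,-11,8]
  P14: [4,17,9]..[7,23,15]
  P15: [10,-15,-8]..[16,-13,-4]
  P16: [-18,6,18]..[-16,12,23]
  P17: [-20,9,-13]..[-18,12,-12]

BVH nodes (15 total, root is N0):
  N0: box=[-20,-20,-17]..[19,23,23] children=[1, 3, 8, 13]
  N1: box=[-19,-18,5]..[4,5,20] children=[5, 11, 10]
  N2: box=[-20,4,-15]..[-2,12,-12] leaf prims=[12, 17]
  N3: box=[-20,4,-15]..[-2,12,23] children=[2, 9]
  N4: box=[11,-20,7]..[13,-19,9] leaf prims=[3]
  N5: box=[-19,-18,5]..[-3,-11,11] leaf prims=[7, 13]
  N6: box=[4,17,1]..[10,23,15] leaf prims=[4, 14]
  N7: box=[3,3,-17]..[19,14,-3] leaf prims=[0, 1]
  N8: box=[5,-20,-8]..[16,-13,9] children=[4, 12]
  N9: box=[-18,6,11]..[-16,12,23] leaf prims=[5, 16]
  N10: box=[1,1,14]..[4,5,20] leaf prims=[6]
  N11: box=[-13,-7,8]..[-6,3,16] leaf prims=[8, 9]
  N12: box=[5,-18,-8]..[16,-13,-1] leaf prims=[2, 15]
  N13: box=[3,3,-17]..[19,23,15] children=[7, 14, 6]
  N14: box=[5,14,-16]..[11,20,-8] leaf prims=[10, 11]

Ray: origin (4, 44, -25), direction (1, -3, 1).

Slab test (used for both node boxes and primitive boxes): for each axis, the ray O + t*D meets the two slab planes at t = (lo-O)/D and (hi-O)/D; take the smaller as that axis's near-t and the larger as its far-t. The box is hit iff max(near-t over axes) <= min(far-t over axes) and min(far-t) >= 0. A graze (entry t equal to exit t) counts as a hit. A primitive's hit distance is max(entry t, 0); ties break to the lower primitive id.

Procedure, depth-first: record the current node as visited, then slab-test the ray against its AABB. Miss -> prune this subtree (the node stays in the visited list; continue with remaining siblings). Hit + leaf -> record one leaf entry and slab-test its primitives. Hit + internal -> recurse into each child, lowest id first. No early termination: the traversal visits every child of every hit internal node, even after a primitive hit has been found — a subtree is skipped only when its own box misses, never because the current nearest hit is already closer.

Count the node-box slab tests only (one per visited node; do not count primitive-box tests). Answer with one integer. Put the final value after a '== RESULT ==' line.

Walk:
N0 x:[-24,15] y:[7,64/3] z:[8,48] -> hit [8,15], descend [1, 3, 8, 13]
  N1 x:[-23,0] y:[13,62/3] z:[30,45] -> miss, prune
  N3 x:[-24,-6] y:[32/3,40/3] z:[10,48] -> miss, prune
  N8 x:[1,12] y:[19,64/3] z:[17,34] -> miss, prune
  N13 x:[-1,15] y:[7,41/3] z:[8,40] -> hit [8,41/3], descend [6, 7, 14]
    N6 x:[0,6] y:[7,9] z:[26,40] -> miss, prune
    N7 x:[-1,15] y:[10,41/3] z:[8,22] -> hit [10,41/3] leaf, test {P0(miss), P1(miss)}
    N14 x:[1,7] y:[8,10] z:[9,17] -> miss, prune

8 AABB tests over nodes [0, 1, 3, 8, 13, 6, 7, 14]; 1 leaf entered; closest miss.

== RESULT ==
8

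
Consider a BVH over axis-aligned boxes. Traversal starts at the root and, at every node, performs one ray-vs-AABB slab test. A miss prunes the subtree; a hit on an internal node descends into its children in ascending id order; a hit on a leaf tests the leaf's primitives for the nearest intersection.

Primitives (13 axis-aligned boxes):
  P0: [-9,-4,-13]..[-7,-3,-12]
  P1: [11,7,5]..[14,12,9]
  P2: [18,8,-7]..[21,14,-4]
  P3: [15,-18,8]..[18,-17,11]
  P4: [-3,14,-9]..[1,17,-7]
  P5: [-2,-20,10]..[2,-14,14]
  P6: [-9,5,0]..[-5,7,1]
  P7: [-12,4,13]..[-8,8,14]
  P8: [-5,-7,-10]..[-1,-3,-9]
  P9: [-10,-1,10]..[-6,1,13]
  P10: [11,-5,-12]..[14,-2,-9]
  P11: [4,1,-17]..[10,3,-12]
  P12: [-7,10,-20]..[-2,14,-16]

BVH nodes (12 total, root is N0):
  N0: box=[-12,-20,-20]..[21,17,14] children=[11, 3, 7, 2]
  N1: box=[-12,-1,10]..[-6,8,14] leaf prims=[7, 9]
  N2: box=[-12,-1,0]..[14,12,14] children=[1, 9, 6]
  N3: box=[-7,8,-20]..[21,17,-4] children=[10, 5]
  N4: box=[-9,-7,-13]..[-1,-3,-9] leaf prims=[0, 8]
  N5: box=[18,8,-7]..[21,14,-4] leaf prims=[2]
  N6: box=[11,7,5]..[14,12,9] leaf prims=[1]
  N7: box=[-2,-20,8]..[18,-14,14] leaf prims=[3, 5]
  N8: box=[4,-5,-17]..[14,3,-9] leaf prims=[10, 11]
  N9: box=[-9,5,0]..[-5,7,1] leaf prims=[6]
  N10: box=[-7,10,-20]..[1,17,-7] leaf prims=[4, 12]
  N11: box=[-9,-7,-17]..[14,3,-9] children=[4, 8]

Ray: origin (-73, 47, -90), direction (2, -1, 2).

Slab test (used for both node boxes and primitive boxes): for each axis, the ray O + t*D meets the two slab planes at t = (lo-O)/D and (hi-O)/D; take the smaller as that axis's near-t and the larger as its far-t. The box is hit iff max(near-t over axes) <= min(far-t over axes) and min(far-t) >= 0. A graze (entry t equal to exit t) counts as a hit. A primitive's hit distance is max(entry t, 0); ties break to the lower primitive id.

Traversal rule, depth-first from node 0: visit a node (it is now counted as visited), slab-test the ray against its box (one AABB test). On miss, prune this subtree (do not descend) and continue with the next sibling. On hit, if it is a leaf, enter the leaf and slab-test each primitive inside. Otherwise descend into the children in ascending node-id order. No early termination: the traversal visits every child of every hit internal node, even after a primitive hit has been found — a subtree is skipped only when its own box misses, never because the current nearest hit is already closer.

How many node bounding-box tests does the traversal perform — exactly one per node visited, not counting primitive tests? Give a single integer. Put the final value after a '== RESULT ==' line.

Walk:
N0 x:[61/2,47] y:[30,67] z:[35,52] -> hit [35,47], descend [2, 3, 7, 11]
  N2 x:[61/2,87/2] y:[35,48] z:[45,52] -> miss, prune
  N3 x:[33,47] y:[30,39] z:[35,43] -> hit [35,39], descend [5, 10]
    N5 x:[91/2,47] y:[33,39] z:[83/2,43] -> miss, prune
    N10 x:[33,37] y:[30,37] z:[35,83/2] -> hit [35,37] leaf, test {P4(miss), P12@t=35}
  N7 x:[71/2,91/2] y:[61,67] z:[49,52] -> miss, prune
  N11 x:[32,87/2] y:[44,54] z:[73/2,81/2] -> miss, prune

Summary -> nodes [0, 2, 3, 5, 10, 7, 11]; box-tests=7; leaf-entries=1; first=P12

== RESULT ==
7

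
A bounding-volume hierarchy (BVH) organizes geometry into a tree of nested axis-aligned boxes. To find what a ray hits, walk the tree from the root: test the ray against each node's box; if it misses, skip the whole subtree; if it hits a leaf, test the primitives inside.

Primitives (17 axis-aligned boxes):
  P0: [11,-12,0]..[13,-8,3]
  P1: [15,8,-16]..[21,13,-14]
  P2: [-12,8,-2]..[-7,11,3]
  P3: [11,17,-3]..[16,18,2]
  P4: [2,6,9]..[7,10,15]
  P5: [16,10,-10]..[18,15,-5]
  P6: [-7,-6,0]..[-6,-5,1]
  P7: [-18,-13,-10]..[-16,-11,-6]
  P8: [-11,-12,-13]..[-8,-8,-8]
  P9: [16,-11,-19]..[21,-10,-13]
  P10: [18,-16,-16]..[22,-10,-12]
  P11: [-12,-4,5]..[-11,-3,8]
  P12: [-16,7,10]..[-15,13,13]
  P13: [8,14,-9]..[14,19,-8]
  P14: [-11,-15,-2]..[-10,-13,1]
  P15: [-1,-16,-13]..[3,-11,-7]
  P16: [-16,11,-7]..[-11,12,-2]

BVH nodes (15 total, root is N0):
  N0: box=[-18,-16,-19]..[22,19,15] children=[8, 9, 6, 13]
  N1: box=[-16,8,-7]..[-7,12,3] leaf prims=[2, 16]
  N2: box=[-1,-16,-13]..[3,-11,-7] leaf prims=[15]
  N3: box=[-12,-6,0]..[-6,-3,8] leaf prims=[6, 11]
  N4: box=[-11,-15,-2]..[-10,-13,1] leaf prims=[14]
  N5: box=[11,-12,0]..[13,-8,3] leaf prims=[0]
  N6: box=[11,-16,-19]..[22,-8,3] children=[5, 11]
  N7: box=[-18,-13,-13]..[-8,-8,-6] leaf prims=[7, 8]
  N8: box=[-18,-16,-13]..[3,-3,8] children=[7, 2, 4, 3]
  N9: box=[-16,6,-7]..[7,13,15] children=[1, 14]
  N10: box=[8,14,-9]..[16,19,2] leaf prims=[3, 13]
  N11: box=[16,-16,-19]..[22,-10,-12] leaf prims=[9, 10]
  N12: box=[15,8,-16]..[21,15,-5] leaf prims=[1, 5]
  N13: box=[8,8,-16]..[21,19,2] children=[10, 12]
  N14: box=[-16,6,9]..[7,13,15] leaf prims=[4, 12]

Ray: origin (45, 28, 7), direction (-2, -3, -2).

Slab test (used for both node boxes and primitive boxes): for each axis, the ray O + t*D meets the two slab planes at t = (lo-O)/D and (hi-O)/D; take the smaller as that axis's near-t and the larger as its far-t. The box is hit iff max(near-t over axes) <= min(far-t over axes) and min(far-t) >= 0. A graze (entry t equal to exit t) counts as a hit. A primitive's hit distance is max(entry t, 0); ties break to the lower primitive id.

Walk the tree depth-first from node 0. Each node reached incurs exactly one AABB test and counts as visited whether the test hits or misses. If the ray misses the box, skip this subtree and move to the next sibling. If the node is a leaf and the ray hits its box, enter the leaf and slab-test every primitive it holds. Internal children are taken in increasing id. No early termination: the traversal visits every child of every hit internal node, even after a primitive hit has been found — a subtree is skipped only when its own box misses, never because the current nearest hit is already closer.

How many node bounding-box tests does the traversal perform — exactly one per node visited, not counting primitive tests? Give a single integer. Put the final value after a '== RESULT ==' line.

Trace the traversal:
N0 x:[23/2,63/2] y:[3,44/3] z:[-4,13] -> hit [23/2,13], descend [6, 8, 9, 13]
  N6 x:[23/2,17] y:[12,44/3] z:[2,13] -> hit [12,13], descend [5, 11]
    N5 x:[16,17] y:[12,40/3] z:[2,7/2] -> miss, prune
    N11 x:[23/2,29/2] y:[38/3,44/3] z:[19/2,13] -> hit [38/3,13] leaf, test {P9@t=38/3, P10(miss)}
  N8 x:[21,63/2] y:[31/3,44/3] z:[-1/2,10] -> miss, prune
  N9 x:[19,61/2] y:[5,22/3] z:[-4,7] -> miss, prune
  N13 x:[12,37/2] y:[3,20/3] z:[5/2,23/2] -> miss, prune

Summary -> nodes [0, 6, 5, 11, 8, 9, 13]; box-tests=7; leaf-entries=1; first=P9

== RESULT ==
7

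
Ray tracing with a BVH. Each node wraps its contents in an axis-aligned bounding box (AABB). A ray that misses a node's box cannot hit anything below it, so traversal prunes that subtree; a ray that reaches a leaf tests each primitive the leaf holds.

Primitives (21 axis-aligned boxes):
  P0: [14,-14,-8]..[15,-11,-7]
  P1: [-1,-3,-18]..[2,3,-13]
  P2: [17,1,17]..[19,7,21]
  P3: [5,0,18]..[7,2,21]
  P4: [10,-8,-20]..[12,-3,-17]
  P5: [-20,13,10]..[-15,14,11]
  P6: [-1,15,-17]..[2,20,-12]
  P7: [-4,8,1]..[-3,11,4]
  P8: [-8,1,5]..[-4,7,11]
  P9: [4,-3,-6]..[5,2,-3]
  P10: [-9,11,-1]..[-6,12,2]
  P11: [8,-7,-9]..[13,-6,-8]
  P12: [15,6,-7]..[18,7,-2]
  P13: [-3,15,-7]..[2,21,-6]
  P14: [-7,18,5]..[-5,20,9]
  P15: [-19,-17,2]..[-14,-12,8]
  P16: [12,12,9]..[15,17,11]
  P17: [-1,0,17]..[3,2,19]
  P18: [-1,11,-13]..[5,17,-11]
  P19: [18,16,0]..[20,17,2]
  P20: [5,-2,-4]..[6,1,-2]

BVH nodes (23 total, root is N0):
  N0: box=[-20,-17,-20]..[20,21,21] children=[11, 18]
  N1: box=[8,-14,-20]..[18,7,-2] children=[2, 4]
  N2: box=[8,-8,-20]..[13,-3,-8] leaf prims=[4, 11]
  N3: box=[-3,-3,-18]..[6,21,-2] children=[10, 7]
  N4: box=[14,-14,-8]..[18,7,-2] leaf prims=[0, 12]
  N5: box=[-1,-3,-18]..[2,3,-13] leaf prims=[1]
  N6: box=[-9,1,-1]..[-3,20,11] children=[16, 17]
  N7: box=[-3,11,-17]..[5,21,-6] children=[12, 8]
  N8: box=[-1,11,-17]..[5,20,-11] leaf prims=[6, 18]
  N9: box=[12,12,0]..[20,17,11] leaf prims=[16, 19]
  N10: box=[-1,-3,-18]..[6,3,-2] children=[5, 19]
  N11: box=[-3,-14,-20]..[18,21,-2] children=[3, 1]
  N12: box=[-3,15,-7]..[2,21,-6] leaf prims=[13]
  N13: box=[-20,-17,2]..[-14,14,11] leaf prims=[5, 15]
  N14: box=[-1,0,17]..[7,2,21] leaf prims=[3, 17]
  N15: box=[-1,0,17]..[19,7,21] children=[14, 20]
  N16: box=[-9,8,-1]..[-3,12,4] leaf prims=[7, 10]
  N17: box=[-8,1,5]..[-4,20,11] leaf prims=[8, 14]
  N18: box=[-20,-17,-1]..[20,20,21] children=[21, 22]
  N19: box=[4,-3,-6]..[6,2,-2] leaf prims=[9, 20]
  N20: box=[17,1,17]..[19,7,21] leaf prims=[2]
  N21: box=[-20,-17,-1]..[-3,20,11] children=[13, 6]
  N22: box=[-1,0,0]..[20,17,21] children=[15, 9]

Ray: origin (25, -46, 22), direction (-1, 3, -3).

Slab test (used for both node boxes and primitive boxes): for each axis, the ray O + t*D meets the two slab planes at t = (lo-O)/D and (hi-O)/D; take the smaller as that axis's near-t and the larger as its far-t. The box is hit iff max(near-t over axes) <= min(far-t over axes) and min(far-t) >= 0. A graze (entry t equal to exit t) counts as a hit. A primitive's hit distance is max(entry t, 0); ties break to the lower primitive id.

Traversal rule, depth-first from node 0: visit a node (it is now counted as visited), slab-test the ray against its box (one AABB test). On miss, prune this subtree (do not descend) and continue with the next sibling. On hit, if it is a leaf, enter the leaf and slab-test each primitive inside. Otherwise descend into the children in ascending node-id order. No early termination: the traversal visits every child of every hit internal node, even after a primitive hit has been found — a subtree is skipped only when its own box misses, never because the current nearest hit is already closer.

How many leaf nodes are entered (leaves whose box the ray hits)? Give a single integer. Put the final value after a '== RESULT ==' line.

Trace the traversal:
N0 x:[5,45] y:[29/3,67/3] z:[1/3,14] -> hit [29/3,14], descend [11, 18]
  N11 x:[7,28] y:[32/3,67/3] z:[8,14] -> hit [32/3,14], descend [1, 3]
    N1 x:[7,17] y:[32/3,53/3] z:[8,14] -> hit [32/3,14], descend [2, 4]
      N2 x:[12,17] y:[38/3,43/3] z:[10,14] -> hit [38/3,14] leaf, test {P4@t=13, P11(miss)}
      N4 x:[7,11] y:[32/3,53/3] z:[8,10] -> miss, prune
    N3 x:[19,28] y:[43/3,67/3] z:[8,40/3] -> miss, prune
  N18 x:[5,45] y:[29/3,22] z:[1/3,23/3] -> miss, prune

Visited [0, 11, 1, 2, 4, 3, 18]. Tests: 7 box, 1 leaf. Nearest: P4.

== RESULT ==
1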